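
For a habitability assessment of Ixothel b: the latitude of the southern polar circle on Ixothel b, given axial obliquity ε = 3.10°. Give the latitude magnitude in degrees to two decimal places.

The polar circle is the lowest latitude that experiences at least one full rotation of continuous darkness at the northern-summer solstice; it lies at |ϕ| = 90° − ε = 90° − 3.10° = 86.90°.

86.90°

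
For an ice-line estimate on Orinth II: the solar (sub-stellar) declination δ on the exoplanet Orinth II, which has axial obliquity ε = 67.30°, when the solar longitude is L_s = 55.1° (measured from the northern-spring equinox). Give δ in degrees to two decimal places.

sin δ = sin ε · sin L_s = sin 67.30° × sin 55.1° = 0.756621.
δ = arcsin(0.756621) = +49.17°.

δ = +49.17°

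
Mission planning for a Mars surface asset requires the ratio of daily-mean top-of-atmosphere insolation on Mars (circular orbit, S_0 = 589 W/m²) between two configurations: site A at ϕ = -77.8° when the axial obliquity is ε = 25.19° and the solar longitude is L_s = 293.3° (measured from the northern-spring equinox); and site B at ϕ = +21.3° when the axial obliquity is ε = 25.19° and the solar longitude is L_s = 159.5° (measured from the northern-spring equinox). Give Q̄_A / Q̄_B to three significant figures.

Q̄_A / Q̄_B ≈ 1.19

— Configuration A (ϕ=-77.8°):
Solar declination: sin δ = sin ε · sin L_s = sin 25.19° × sin 293.3° = -0.39091, so δ = -23.011°.
cos h₀ = −tan(-77.8°) tan(-23.011°) = -1.9643 ≤ −1 ⇒ polar day, h₀ = π.
Bracket: h₀ sin ϕ sin δ + cos ϕ cos δ sin h₀ = 3.1416×-0.97742×-0.39091 + 0.21132×0.92043×0.00000 = 1.200353 + 0.000000 = 1.200353.
Q̄ = (S_0/π) × [bracket] = (589/π) × 1.200353 = 225.05 W/m².
— Configuration B (ϕ=+21.3°):
Solar declination: sin δ = sin ε · sin L_s = sin 25.19° × sin 159.5° = 0.14906, so δ = +8.572°.
cos h₀ = −tan(+21.3°) tan(+8.572°) = -0.0588, h₀ = 1.6296 rad.
Bracket: h₀ sin ϕ sin δ + cos ϕ cos δ sin h₀ = 1.6296×0.36325×0.14906 + 0.93169×0.98883×0.99827 = 0.088236 + 0.919689 = 1.007925.
Q̄ = (S_0/π) × [bracket] = (589/π) × 1.007925 = 188.97 W/m².
Ratio Q̄_A / Q̄_B = 225.05 / 188.97 = 1.191.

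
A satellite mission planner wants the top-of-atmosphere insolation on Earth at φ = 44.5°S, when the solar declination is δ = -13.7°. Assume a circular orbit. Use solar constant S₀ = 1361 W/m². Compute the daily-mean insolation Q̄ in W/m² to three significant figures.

cos H₀ = −tan(-44.5°) tan(-13.700°) = -0.2396, H₀ = 1.8127 rad.
Bracket: H₀ sin φ sin δ + cos φ cos δ sin H₀ = 1.8127×-0.70091×-0.23684 + 0.71325×0.97155×0.97088 = 0.300915 + 0.672779 = 0.973694.
Q̄ = (S₀/π) × [bracket] = (1361/π) × 0.973694 = 421.8 W/m².

Q̄ ≈ 422 W/m²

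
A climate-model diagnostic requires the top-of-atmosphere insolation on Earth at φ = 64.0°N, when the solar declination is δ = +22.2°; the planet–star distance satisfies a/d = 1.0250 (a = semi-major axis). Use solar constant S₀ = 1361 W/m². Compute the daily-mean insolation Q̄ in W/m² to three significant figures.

Q̄ ≈ 497 W/m²

cos H₀ = −tan(+64.0°) tan(+22.200°) = -0.8367, H₀ = 2.5621 rad.
Bracket: H₀ sin φ sin δ + cos φ cos δ sin H₀ = 2.5621×0.89879×0.37784 + 0.43837×0.92587×0.54764 = 0.870086 + 0.222273 = 1.092359.
Inverse-square distance factor (a/d)² = 1.0250² = 1.050625.
Q̄ = (S₀/π) × 1.050625 × [bracket] = (1361/π) × 1.050625 × 1.092359 = 497.2 W/m².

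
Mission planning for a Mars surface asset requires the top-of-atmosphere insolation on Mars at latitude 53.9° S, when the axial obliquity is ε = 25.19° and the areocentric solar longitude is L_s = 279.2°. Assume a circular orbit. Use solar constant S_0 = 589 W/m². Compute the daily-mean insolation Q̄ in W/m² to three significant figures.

Q̄ ≈ 221 W/m²

sin δ = sin 25.19° × sin 279.2° = -0.42015, so δ = -24.844°.
cos h₀ = −tan(-53.9°) tan(-24.844°) = -0.6349, h₀ = 2.2587 rad.
Bracket: h₀ sin ϕ sin δ + cos ϕ cos δ sin h₀ = 2.2587×-0.80799×-0.42015 + 0.58920×0.90746×0.77258 = 0.766777 + 0.413080 = 1.179857.
Q̄ = (S_0/π) × [bracket] = (589/π) × 1.179857 = 221.2 W/m².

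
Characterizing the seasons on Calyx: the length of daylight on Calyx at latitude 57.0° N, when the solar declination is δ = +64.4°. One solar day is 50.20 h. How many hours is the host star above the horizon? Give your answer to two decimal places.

50.20 h

Sunrise equation: cos H₀ = −tan φ · tan δ = -3.2139 ≤ −1, so the host star never sets (polar day) and H₀ = π.
Daylight = 2H₀/(2π) × 50.20 h = (3.1416/π) × 50.20 = 50.20 h.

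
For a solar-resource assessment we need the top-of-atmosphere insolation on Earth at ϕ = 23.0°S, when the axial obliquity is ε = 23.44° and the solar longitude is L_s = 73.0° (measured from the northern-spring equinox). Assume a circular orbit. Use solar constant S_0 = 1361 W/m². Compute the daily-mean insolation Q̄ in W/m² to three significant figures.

Solar declination: sin δ = sin ε · sin L_s = sin 23.44° × sin 73.0° = 0.38041, so δ = +22.359°.
cos h₀ = −tan(-23.0°) tan(+22.359°) = 0.1746, h₀ = 1.3953 rad.
Bracket: h₀ sin ϕ sin δ + cos ϕ cos δ sin h₀ = 1.3953×-0.39073×0.38041 + 0.92050×0.92482×0.98464 = -0.207394 + 0.838221 = 0.630827.
Q̄ = (S_0/π) × [bracket] = (1361/π) × 0.630827 = 273.3 W/m².

Q̄ ≈ 273 W/m²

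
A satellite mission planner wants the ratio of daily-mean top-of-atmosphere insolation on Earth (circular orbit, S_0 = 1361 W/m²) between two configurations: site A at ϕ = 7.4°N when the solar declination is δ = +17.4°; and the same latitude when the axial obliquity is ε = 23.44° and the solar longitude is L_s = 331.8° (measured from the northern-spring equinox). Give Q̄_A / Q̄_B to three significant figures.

— Configuration A (ϕ=+7.4°):
cos h₀ = −tan(+7.4°) tan(+17.400°) = -0.0407, h₀ = 1.6115 rad.
Bracket: h₀ sin ϕ sin δ + cos ϕ cos δ sin h₀ = 1.6115×0.12880×0.29904 + 0.99167×0.95424×0.99917 = 0.062069 + 0.945506 = 1.007575.
Q̄ = (S_0/π) × [bracket] = (1361/π) × 1.007575 = 436.50 W/m².
— Configuration B (ϕ=+7.4°):
Solar declination: sin δ = sin ε · sin L_s = sin 23.44° × sin 331.8° = -0.18798, so δ = -10.835°.
cos h₀ = −tan(+7.4°) tan(-10.835°) = 0.0249, h₀ = 1.5459 rad.
Bracket: h₀ sin ϕ sin δ + cos ϕ cos δ sin h₀ = 1.5459×0.12880×-0.18798 + 0.99167×0.98217×0.99969 = -0.037429 + 0.973687 = 0.936258.
Q̄ = (S_0/π) × [bracket] = (1361/π) × 0.936258 = 405.61 W/m².
Ratio Q̄_A / Q̄_B = 436.50 / 405.61 = 1.076.

Q̄_A / Q̄_B ≈ 1.08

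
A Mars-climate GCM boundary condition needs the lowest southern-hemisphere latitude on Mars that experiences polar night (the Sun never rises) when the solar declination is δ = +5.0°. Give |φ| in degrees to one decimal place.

Polar night requires cos H₀ = −tan φ tan δ ≥ 1, i.e. tan φ tan δ ≤ −1.
The boundary is |tan φ| · |tan δ| = 1, so |φ| = 90° − |δ| = 90° − 5.0° = 85.0° in the southern hemisphere.

|φ| = 85.0°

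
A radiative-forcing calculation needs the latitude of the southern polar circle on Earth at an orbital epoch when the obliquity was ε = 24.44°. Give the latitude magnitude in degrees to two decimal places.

65.56°

The polar circle is the lowest latitude that experiences at least one full rotation of continuous darkness at the northern-summer solstice; it lies at |ϕ| = 90° − ε = 90° − 24.44° = 65.56°.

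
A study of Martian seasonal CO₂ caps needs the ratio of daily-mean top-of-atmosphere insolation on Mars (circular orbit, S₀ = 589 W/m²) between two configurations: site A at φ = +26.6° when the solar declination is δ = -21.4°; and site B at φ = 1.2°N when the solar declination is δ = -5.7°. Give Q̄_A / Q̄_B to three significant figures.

Q̄_A / Q̄_B ≈ 0.597

— Configuration A (φ=+26.6°):
cos H₀ = −tan(+26.6°) tan(-21.400°) = 0.1962, H₀ = 1.3733 rad.
Bracket: H₀ sin φ sin δ + cos φ cos δ sin H₀ = 1.3733×0.44776×-0.36488 + 0.89415×0.93106×0.98055 = -0.224368 + 0.816315 = 0.591947.
Q̄ = (S₀/π) × [bracket] = (589/π) × 0.591947 = 110.98 W/m².
— Configuration B (φ=+1.2°):
cos H₀ = −tan(+1.2°) tan(-5.700°) = 0.0021, H₀ = 1.5687 rad.
Bracket: H₀ sin φ sin δ + cos φ cos δ sin H₀ = 1.5687×0.02094×-0.09932 + 0.99978×0.99506×1.00000 = -0.003263 + 0.994841 = 0.991578.
Q̄ = (S₀/π) × [bracket] = (589/π) × 0.991578 = 185.91 W/m².
Ratio Q̄_A / Q̄_B = 110.98 / 185.91 = 0.5970.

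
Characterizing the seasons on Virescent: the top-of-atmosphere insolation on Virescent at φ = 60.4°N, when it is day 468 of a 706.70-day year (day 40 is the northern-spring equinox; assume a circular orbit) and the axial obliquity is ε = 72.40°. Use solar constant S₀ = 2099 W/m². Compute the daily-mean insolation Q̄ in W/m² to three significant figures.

Q̄ ≈ 0.00 W/m²

Solar longitude: λ_s = 360° × (468 − 40)/706.70 = 218.027°.
sin δ = sin 72.40° × sin 218.027° = -0.58720, so δ = -35.959°.
cos H₀ = −tan(+60.4°) tan(-35.959°) = 1.2770 ≥ 1 ⇒ polar night, H₀ = 0 and Q̄ = 0.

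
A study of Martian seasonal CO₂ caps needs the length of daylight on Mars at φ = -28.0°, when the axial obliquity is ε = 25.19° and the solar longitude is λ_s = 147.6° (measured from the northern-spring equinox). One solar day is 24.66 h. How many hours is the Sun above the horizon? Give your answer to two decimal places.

Solar declination: sin δ = sin ε · sin λ_s = sin 25.19° × sin 147.6° = 0.22806, so δ = +13.183°.
cos H₀ = −tan φ · tan δ = −tan(-28.0°) × tan(+13.183°) = 0.1245, so H₀ = 1.4459 rad = 82.85°.
Daylight = 2H₀/(2π) × 24.66 h = (1.4459/π) × 24.66 = 11.35 h.

11.35 h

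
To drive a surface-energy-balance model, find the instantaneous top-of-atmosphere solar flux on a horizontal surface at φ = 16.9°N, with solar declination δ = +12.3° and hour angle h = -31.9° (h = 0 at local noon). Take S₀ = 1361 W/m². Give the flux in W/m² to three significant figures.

cos θ_z = sin φ sin δ + cos φ cos δ cos h = 0.061928 + 0.793662 = 0.855590.
Flux = S₀ · cos θ_z = 1361 × 0.855590 = 1164 W/m².

1.16e+03 W/m²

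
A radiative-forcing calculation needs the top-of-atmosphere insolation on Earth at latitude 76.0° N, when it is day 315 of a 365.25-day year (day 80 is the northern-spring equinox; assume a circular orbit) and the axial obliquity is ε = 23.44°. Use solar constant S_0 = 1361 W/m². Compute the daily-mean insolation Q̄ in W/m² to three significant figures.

Solar longitude: L_s = 360° × (315 − 80)/365.25 = 231.622°.
sin δ = sin 23.44° × sin 231.622° = -0.31184, so δ = -18.170°.
cos h₀ = −tan(+76.0°) tan(-18.170°) = 1.3164 ≥ 1 ⇒ polar night, h₀ = 0 and Q̄ = 0.

Q̄ ≈ 0.00 W/m²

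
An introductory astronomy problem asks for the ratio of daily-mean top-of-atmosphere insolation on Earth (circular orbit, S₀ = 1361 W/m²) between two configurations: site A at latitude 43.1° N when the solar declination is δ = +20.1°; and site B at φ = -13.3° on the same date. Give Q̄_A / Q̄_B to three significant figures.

Q̄_A / Q̄_B ≈ 1.38

— Configuration A (φ=+43.1°):
cos H₀ = −tan(+43.1°) tan(+20.100°) = -0.3424, H₀ = 1.9203 rad.
Bracket: H₀ sin φ sin δ + cos φ cos δ sin H₀ = 1.9203×0.68327×0.34366 + 0.73016×0.93909×0.93954 = 0.450911 + 0.644229 = 1.095140.
Q̄ = (S₀/π) × [bracket] = (1361/π) × 1.095140 = 474.44 W/m².
— Configuration B (φ=-13.3°):
cos H₀ = −tan(-13.3°) tan(+20.100°) = 0.0865, H₀ = 1.4842 rad.
Bracket: H₀ sin φ sin δ + cos φ cos δ sin H₀ = 1.4842×-0.23005×0.34366 + 0.97318×0.93909×0.99625 = -0.117339 + 0.910476 = 0.793137.
Q̄ = (S₀/π) × [bracket] = (1361/π) × 0.793137 = 343.60 W/m².
Ratio Q̄_A / Q̄_B = 474.44 / 343.60 = 1.381.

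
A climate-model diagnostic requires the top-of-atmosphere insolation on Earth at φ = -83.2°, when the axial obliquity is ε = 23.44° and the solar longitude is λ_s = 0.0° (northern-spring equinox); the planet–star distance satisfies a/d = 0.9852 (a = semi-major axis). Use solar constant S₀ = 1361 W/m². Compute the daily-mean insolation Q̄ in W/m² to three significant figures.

Q̄ ≈ 49.8 W/m²

Solar declination: sin δ = sin ε · sin λ_s = sin 23.44° × sin 0.0° = 0.00000, so δ = +0.000°.
cos H₀ = −tan(-83.2°) tan(+0.000°) = 0.0000, H₀ = 1.5708 rad.
Bracket: H₀ sin φ sin δ + cos φ cos δ sin H₀ = 1.5708×-0.99297×0.00000 + 0.11840×1.00000×1.00000 = -0.000000 + 0.118400 = 0.118400.
Inverse-square distance factor (a/d)² = 0.9852² = 0.970619.
Q̄ = (S₀/π) × 0.970619 × [bracket] = (1361/π) × 0.970619 × 0.118400 = 49.79 W/m².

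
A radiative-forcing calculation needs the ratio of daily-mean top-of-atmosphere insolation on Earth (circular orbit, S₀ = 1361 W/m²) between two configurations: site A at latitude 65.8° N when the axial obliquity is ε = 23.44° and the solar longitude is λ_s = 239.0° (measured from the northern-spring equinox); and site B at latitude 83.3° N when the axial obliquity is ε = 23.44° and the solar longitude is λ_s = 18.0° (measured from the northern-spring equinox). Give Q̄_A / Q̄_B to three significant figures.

— Configuration A (φ=+65.8°):
Solar declination: sin δ = sin ε · sin λ_s = sin 23.44° × sin 239.0° = -0.34097, so δ = -19.936°.
cos H₀ = −tan(+65.8°) tan(-19.936°) = 0.8071, H₀ = 0.6316 rad.
Bracket: H₀ sin φ sin δ + cos φ cos δ sin H₀ = 0.6316×0.91212×-0.34097 + 0.40992×0.94007×0.59047 = -0.196431 + 0.227540 = 0.031109.
Q̄ = (S₀/π) × [bracket] = (1361/π) × 0.031109 = 13.477 W/m².
— Configuration B (φ=+83.3°):
Solar declination: sin δ = sin ε · sin λ_s = sin 23.44° × sin 18.0° = 0.12292, so δ = +7.061°.
cos H₀ = −tan(+83.3°) tan(+7.061°) = -1.0544 ≤ −1 ⇒ polar day, H₀ = π.
Bracket: H₀ sin φ sin δ + cos φ cos δ sin H₀ = 3.1416×0.99317×0.12292 + 0.11667×0.99242×0.00000 = 0.383528 + 0.000000 = 0.383528.
Q̄ = (S₀/π) × [bracket] = (1361/π) × 0.383528 = 166.15 W/m².
Ratio Q̄_A / Q̄_B = 13.477 / 166.15 = 0.08111.

Q̄_A / Q̄_B ≈ 0.0811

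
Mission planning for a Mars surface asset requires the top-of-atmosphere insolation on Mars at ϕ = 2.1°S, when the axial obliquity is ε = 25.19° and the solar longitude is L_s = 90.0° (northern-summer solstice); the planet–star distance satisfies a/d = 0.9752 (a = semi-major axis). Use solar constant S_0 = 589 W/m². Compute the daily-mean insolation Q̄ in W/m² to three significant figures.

Q̄ ≈ 157 W/m²

Solar declination: sin δ = sin ε · sin L_s = sin 25.19° × sin 90.0° = 0.42562, so δ = +25.190°.
cos h₀ = −tan(-2.1°) tan(+25.190°) = 0.0172, h₀ = 1.5535 rad.
Bracket: h₀ sin ϕ sin δ + cos ϕ cos δ sin h₀ = 1.5535×-0.03664×0.42562 + 0.99933×0.90490×0.99985 = -0.024226 + 0.904158 = 0.879932.
Inverse-square distance factor (a/d)² = 0.9752² = 0.951015.
Q̄ = (S_0/π) × 0.951015 × [bracket] = (589/π) × 0.951015 × 0.879932 = 156.9 W/m².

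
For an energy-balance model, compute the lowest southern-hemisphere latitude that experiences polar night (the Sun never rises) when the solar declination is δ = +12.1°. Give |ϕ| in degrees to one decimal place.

Polar night requires cos h₀ = −tan ϕ tan δ ≥ 1, i.e. tan ϕ tan δ ≤ −1.
The boundary is |tan ϕ| · |tan δ| = 1, so |ϕ| = 90° − |δ| = 90° − 12.1° = 77.9° in the southern hemisphere.

|ϕ| = 77.9°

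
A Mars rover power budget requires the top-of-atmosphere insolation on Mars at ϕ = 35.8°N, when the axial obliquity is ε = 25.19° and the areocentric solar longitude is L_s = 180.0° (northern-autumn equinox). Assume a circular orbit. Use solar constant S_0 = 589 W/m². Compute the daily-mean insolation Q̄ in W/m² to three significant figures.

Q̄ ≈ 152 W/m²

sin δ = sin 25.19° × sin 180.0° = 0.00000, so δ = +0.000°.
cos h₀ = −tan(+35.8°) tan(+0.000°) = -0.0000, h₀ = 1.5708 rad.
Bracket: h₀ sin ϕ sin δ + cos ϕ cos δ sin h₀ = 1.5708×0.58496×0.00000 + 0.81106×1.00000×1.00000 = 0.000000 + 0.811060 = 0.811060.
Q̄ = (S_0/π) × [bracket] = (589/π) × 0.811060 = 152.1 W/m².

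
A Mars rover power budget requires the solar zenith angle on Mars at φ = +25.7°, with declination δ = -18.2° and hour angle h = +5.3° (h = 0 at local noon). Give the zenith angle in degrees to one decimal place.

cos θ_z = sin φ sin δ + cos φ cos δ cos h = -0.135447 + 0.852338 = 0.716891.
θ_z = arccos(0.716891) = 44.2°.

θ_z = 44.2°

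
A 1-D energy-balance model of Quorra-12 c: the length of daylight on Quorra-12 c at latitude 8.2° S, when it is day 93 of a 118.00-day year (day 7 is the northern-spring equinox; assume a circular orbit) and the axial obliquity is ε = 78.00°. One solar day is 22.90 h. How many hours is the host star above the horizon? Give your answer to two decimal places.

15.87 h

Solar longitude: λ_s = 360° × (93 − 7)/118.00 = 262.373°.
sin δ = sin 78.00° × sin 262.373° = -0.96949, so δ = -75.811°.
cos H₀ = −tan φ · tan δ = −tan(-8.2°) × tan(-75.811°) = -0.5700, so H₀ = 2.1773 rad = 124.75°.
Daylight = 2H₀/(2π) × 22.90 h = (2.1773/π) × 22.90 = 15.87 h.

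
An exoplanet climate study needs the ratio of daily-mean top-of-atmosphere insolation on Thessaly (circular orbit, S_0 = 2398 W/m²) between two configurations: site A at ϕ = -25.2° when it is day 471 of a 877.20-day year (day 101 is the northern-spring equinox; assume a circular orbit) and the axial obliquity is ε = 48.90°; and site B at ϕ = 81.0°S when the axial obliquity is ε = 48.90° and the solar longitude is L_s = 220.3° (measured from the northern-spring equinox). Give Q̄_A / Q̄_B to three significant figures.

— Configuration A (ϕ=-25.2°):
Solar longitude: L_s = 360° × (471 − 101)/877.20 = 151.847°.
sin δ = sin 48.90° × sin 151.847° = 0.35555, so δ = +20.827°.
cos h₀ = −tan(-25.2°) tan(+20.827°) = 0.1790, h₀ = 1.3908 rad.
Bracket: h₀ sin ϕ sin δ + cos ϕ cos δ sin h₀ = 1.3908×-0.42578×0.35555 + 0.90483×0.93466×0.98385 = -0.210548 + 0.832050 = 0.621502.
Q̄ = (S_0/π) × [bracket] = (2398/π) × 0.621502 = 474.40 W/m².
— Configuration B (ϕ=-81.0°):
Solar declination: sin δ = sin ε · sin L_s = sin 48.90° × sin 220.3° = -0.48740, so δ = -29.170°.
cos h₀ = −tan(-81.0°) tan(-29.170°) = -3.5242 ≤ −1 ⇒ polar day, h₀ = π.
Bracket: h₀ sin ϕ sin δ + cos ϕ cos δ sin h₀ = 3.1416×-0.98769×-0.48740 + 0.15643×0.87318×0.00000 = 1.512367 + 0.000000 = 1.512367.
Q̄ = (S_0/π) × [bracket] = (2398/π) × 1.512367 = 1154.4 W/m².
Ratio Q̄_A / Q̄_B = 474.40 / 1154.4 = 0.4109.

Q̄_A / Q̄_B ≈ 0.411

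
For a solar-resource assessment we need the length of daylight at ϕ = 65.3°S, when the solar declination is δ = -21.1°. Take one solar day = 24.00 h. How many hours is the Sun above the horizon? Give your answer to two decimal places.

cos h₀ = −tan ϕ · tan δ = −tan(-65.3°) × tan(-21.100°) = -0.8389, so h₀ = 2.5661 rad = 147.03°.
Daylight = 2h₀/(2π) × 24.00 h = (2.5661/π) × 24.00 = 19.60 h.

19.60 h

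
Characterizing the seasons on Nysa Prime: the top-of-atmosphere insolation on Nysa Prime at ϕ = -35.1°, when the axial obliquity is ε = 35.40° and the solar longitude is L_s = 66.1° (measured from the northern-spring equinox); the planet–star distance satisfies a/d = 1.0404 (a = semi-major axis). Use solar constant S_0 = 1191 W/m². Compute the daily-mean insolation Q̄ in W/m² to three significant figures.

Q̄ ≈ 116 W/m²

Solar declination: sin δ = sin ε · sin L_s = sin 35.40° × sin 66.1° = 0.52961, so δ = +31.979°.
cos h₀ = −tan(-35.1°) tan(+31.979°) = 0.4388, h₀ = 1.1165 rad.
Bracket: h₀ sin ϕ sin δ + cos ϕ cos δ sin h₀ = 1.1165×-0.57501×0.52961 + 0.81815×0.84824×0.89858 = -0.340009 + 0.623603 = 0.283594.
Inverse-square distance factor (a/d)² = 1.0404² = 1.082432.
Q̄ = (S_0/π) × 1.082432 × [bracket] = (1191/π) × 1.082432 × 0.283594 = 116.4 W/m².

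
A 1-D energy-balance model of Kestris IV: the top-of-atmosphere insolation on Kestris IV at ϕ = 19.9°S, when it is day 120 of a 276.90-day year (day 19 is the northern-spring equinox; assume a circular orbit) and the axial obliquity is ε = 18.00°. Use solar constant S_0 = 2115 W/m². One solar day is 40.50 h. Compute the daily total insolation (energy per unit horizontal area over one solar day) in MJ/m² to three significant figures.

Solar longitude: L_s = 360° × (120 − 19)/276.90 = 131.311°.
sin δ = sin 18.00° × sin 131.311° = 0.23211, so δ = +13.422°.
cos h₀ = −tan(-19.9°) tan(+13.422°) = 0.0864, h₀ = 1.4843 rad.
Bracket: h₀ sin ϕ sin δ + cos ϕ cos δ sin h₀ = 1.4843×-0.34038×0.23211 + 0.94029×0.97269×0.99626 = -0.117268 + 0.911190 = 0.793922.
Q̄ = (S_0/π) × [bracket] = (2115/π) × 0.793922 = 534.49 W/m².
Daily total = Q̄ × 40.50 h × 3600 s/h = 534.49 × 40.50 × 3600 / 10⁶ = 77.93 MJ/m².

77.9 MJ/m²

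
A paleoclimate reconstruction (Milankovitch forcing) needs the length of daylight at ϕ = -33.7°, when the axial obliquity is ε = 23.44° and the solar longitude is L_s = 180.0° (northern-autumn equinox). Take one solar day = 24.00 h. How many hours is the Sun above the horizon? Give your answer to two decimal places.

Solar declination: sin δ = sin ε · sin L_s = sin 23.44° × sin 180.0° = 0.00000, so δ = +0.000°.
cos h₀ = −tan ϕ · tan δ = −tan(-33.7°) × tan(+0.000°) = 0.0000, so h₀ = 1.5708 rad = 90.00°.
Daylight = 2h₀/(2π) × 24.00 h = (1.5708/π) × 24.00 = 12.00 h.

12.00 h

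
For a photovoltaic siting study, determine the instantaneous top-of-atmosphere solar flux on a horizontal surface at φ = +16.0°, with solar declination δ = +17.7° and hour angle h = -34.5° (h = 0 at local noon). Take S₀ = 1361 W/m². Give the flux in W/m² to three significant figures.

1.14e+03 W/m²

cos θ_z = sin φ sin δ + cos φ cos δ cos h = 0.083803 + 0.754699 = 0.838502.
Flux = S₀ · cos θ_z = 1361 × 0.838502 = 1141 W/m².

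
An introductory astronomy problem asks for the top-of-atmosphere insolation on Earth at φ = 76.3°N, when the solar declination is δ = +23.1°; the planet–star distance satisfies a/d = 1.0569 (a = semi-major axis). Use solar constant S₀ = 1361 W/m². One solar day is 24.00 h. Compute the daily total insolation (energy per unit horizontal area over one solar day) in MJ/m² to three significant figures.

50.1 MJ/m²

cos H₀ = −tan(+76.3°) tan(+23.100°) = -1.7497 ≤ −1 ⇒ polar day, H₀ = π.
Bracket: H₀ sin φ sin δ + cos φ cos δ sin H₀ = 3.1416×0.97155×0.39234 + 0.23684×0.91982×0.00000 = 1.197509 + 0.000000 = 1.197509.
Inverse-square distance factor (a/d)² = 1.0569² = 1.117038.
Q̄ = (S₀/π) × 1.117038 × [bracket] = (1361/π) × 1.117038 × 1.197509 = 579.50 W/m².
Daily total = Q̄ × 24.00 h × 3600 s/h = 579.50 × 24.00 × 3600 / 10⁶ = 50.07 MJ/m².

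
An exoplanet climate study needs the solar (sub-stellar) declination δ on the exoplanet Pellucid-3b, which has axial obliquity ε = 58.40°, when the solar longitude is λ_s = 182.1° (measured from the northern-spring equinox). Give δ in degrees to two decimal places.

sin δ = sin ε · sin λ_s = sin 58.40° × sin 182.1° = -0.031210.
δ = arcsin(-0.031210) = -1.79°.

δ = -1.79°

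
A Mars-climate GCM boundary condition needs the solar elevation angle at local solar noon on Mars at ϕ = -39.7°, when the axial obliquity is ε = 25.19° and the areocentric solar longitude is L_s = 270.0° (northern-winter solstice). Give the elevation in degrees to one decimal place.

sin δ = sin 25.19° × sin 270.0° = -0.42562, so δ = -25.190°.
At local noon the hour angle is zero, so the zenith angle equals |ϕ − δ| = |-39.7° − (-25.190°)| = 14.510°.
Elevation = 90° − 14.510° = 75.5°.

75.5°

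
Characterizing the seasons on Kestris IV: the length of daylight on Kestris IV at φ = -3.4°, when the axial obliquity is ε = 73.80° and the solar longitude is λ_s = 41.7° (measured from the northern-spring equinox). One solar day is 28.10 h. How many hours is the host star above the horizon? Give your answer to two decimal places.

Solar declination: sin δ = sin ε · sin λ_s = sin 73.80° × sin 41.7° = 0.63882, so δ = +39.704°.
cos H₀ = −tan φ · tan δ = −tan(-3.4°) × tan(+39.704°) = 0.0493, so H₀ = 1.5214 rad = 87.17°.
Daylight = 2H₀/(2π) × 28.10 h = (1.5214/π) × 28.10 = 13.61 h.

13.61 h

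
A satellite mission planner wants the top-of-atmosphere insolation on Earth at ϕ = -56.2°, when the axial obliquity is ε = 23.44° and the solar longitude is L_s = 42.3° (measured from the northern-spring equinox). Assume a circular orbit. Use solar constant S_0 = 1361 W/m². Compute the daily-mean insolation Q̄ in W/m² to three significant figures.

Q̄ ≈ 101 W/m²

Solar declination: sin δ = sin ε · sin L_s = sin 23.44° × sin 42.3° = 0.26772, so δ = +15.528°.
cos h₀ = −tan(-56.2°) tan(+15.528°) = 0.4151, h₀ = 1.1428 rad.
Bracket: h₀ sin ϕ sin δ + cos ϕ cos δ sin h₀ = 1.1428×-0.83098×0.26772 + 0.55630×0.96350×0.90979 = -0.254239 + 0.487643 = 0.233404.
Q̄ = (S_0/π) × [bracket] = (1361/π) × 0.233404 = 101.1 W/m².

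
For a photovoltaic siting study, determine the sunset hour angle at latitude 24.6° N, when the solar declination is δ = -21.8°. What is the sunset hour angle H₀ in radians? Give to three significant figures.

cos H₀ = −tan φ · tan δ = −tan(+24.6°) × tan(-21.800°) = 0.1831, so H₀ = 1.3866 rad = 79.45°.

H₀ = 1.39 rad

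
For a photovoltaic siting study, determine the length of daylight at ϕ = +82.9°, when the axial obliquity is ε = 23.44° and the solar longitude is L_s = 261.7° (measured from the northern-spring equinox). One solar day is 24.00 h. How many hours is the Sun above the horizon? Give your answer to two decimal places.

0.00 h

Solar declination: sin δ = sin ε · sin L_s = sin 23.44° × sin 261.7° = -0.39362, so δ = -23.180°.
cos h₀ = −tan ϕ · tan δ = 3.4377 ≥ 1, so the Sun never rises (polar night) and h₀ = 0.
Daylight = 2h₀/(2π) × 24.00 h = (0.0000/π) × 24.00 = 0.00 h.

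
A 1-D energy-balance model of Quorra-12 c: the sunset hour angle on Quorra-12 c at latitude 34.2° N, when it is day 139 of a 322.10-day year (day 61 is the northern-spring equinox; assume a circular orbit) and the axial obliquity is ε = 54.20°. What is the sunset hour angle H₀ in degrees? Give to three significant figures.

H₀ = 160°

Solar longitude: λ_s = 360° × (139 − 61)/322.10 = 87.178°.
sin δ = sin 54.20° × sin 87.178° = 0.81008, so δ = +54.104°.
cos H₀ = −tan φ · tan δ = −tan(+34.2°) × tan(+54.104°) = -0.9390, so H₀ = 2.7904 rad = 159.88°.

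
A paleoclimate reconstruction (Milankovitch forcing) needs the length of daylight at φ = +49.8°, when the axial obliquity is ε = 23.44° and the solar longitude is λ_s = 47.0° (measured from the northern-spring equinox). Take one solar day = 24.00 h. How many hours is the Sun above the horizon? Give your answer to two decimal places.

Solar declination: sin δ = sin ε · sin λ_s = sin 23.44° × sin 47.0° = 0.29092, so δ = +16.913°.
cos H₀ = −tan φ · tan δ = −tan(+49.8°) × tan(+16.913°) = -0.3598, so H₀ = 1.9389 rad = 111.09°.
Daylight = 2H₀/(2π) × 24.00 h = (1.9389/π) × 24.00 = 14.81 h.

14.81 h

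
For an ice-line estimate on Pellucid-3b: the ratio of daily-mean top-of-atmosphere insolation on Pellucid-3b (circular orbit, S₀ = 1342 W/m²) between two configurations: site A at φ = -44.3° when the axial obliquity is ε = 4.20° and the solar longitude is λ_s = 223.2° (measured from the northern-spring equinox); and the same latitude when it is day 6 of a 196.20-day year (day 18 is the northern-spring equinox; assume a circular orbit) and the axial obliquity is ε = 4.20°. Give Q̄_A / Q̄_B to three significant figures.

— Configuration A (φ=-44.3°):
Solar declination: sin δ = sin ε · sin λ_s = sin 4.20° × sin 223.2° = -0.05013, so δ = -2.874°.
cos H₀ = −tan(-44.3°) tan(-2.874°) = -0.0490, H₀ = 1.6198 rad.
Bracket: H₀ sin φ sin δ + cos φ cos δ sin H₀ = 1.6198×-0.69842×-0.05013 + 0.71569×0.99874×0.99880 = 0.056712 + 0.713930 = 0.770642.
Q̄ = (S₀/π) × [bracket] = (1342/π) × 0.770642 = 329.20 W/m².
— Configuration B (φ=-44.3°):
Solar longitude: λ_s = 360° × (6 − 18)/196.20 = -22.018°, i.e. -22.018° + 360° = 337.982°.
sin δ = sin 4.20° × sin 337.982° = -0.02746, so δ = -1.573°.
cos H₀ = −tan(-44.3°) tan(-1.573°) = -0.0268, H₀ = 1.5976 rad.
Bracket: H₀ sin φ sin δ + cos φ cos δ sin H₀ = 1.5976×-0.69842×-0.02746 + 0.71569×0.99962×0.99964 = 0.030640 + 0.715160 = 0.745800.
Q̄ = (S₀/π) × [bracket] = (1342/π) × 0.745800 = 318.58 W/m².
Ratio Q̄_A / Q̄_B = 329.20 / 318.58 = 1.033.

Q̄_A / Q̄_B ≈ 1.03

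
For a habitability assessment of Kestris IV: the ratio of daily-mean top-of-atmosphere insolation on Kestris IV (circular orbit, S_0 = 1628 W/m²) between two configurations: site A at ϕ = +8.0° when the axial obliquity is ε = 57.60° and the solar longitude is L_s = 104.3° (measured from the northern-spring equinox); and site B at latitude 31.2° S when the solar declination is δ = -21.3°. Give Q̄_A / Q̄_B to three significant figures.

— Configuration A (ϕ=+8.0°):
Solar declination: sin δ = sin ε · sin L_s = sin 57.60° × sin 104.3° = 0.81817, so δ = +54.902°.
cos h₀ = −tan(+8.0°) tan(+54.902°) = -0.2000, h₀ = 1.7721 rad.
Bracket: h₀ sin ϕ sin δ + cos ϕ cos δ sin h₀ = 1.7721×0.13917×0.81817 + 0.99027×0.57498×0.97980 = 0.201780 + 0.557884 = 0.759664.
Q̄ = (S_0/π) × [bracket] = (1628/π) × 0.759664 = 393.66 W/m².
— Configuration B (ϕ=-31.2°):
cos h₀ = −tan(-31.2°) tan(-21.300°) = -0.2361, h₀ = 1.8092 rad.
Bracket: h₀ sin ϕ sin δ + cos ϕ cos δ sin h₀ = 1.8092×-0.51803×-0.36325 + 0.85536×0.93169×0.97172 = 0.340445 + 0.774393 = 1.114838.
Q̄ = (S_0/π) × [bracket] = (1628/π) × 1.114838 = 577.72 W/m².
Ratio Q̄_A / Q̄_B = 393.66 / 577.72 = 0.6814.

Q̄_A / Q̄_B ≈ 0.681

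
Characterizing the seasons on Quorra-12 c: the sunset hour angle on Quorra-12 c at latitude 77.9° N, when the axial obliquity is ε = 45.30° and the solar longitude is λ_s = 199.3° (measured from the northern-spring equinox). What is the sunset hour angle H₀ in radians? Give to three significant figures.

Solar declination: sin δ = sin ε · sin λ_s = sin 45.30° × sin 199.3° = -0.23493, so δ = -13.587°.
cos H₀ = −tan φ · tan δ = 1.1274 ≥ 1, so the host star never rises (polar night) and H₀ = 0.

H₀ = 0.00 rad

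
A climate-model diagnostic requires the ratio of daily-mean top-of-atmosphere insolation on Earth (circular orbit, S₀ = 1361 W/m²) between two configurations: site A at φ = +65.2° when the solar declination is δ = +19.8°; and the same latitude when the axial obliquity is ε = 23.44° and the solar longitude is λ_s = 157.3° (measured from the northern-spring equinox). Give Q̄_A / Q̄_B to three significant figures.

Q̄_A / Q̄_B ≈ 1.53

— Configuration A (φ=+65.2°):
cos H₀ = −tan(+65.2°) tan(+19.800°) = -0.7792, H₀ = 2.4641 rad.
Bracket: H₀ sin φ sin δ + cos φ cos δ sin H₀ = 2.4641×0.90778×0.33874 + 0.41945×0.94088×0.62683 = 0.757714 + 0.247380 = 1.005094.
Q̄ = (S₀/π) × [bracket] = (1361/π) × 1.005094 = 435.43 W/m².
— Configuration B (φ=+65.2°):
Solar declination: sin δ = sin ε · sin λ_s = sin 23.44° × sin 157.3° = 0.15351, so δ = +8.830°.
cos H₀ = −tan(+65.2°) tan(+8.830°) = -0.3362, H₀ = 1.9137 rad.
Bracket: H₀ sin φ sin δ + cos φ cos δ sin H₀ = 1.9137×0.90778×0.15351 + 0.41945×0.98815×0.94179 = 0.266680 + 0.390353 = 0.657033.
Q̄ = (S₀/π) × [bracket] = (1361/π) × 0.657033 = 284.64 W/m².
Ratio Q̄_A / Q̄_B = 435.43 / 284.64 = 1.530.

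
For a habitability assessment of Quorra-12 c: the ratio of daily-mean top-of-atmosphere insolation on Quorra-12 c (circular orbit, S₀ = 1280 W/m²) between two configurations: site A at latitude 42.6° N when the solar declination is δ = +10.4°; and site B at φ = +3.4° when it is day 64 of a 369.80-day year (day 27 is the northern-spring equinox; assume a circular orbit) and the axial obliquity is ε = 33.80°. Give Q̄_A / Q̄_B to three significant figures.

— Configuration A (φ=+42.6°):
cos H₀ = −tan(+42.6°) tan(+10.400°) = -0.1688, H₀ = 1.7404 rad.
Bracket: H₀ sin φ sin δ + cos φ cos δ sin H₀ = 1.7404×0.67688×0.18052 + 0.73610×0.98357×0.98566 = 0.212660 + 0.713624 = 0.926284.
Q̄ = (S₀/π) × [bracket] = (1280/π) × 0.926284 = 377.40 W/m².
— Configuration B (φ=+3.4°):
Solar longitude: λ_s = 360° × (64 − 27)/369.80 = 36.019°.
sin δ = sin 33.80° × sin 36.019° = 0.32714, so δ = +19.095°.
cos H₀ = −tan(+3.4°) tan(+19.095°) = -0.0206, H₀ = 1.5914 rad.
Bracket: H₀ sin φ sin δ + cos φ cos δ sin H₀ = 1.5914×0.05931×0.32714 + 0.99824×0.94498×0.99979 = 0.030877 + 0.943119 = 0.973996.
Q̄ = (S₀/π) × [bracket] = (1280/π) × 0.973996 = 396.84 W/m².
Ratio Q̄_A / Q̄_B = 377.40 / 396.84 = 0.9510.

Q̄_A / Q̄_B ≈ 0.951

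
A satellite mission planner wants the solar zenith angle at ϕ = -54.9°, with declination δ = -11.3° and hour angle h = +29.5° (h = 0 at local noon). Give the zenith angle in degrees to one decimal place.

cos θ_z = sin ϕ sin δ + cos ϕ cos δ cos h = 0.160313 + 0.490758 = 0.651071.
θ_z = arccos(0.651071) = 49.4°.

θ_z = 49.4°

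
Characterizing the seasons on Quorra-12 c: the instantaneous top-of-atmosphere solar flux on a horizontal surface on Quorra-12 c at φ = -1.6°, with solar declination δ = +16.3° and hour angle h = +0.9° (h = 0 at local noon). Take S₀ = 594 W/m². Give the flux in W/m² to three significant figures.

cos θ_z = sin φ sin δ + cos φ cos δ cos h = -0.007837 + 0.959313 = 0.951476.
Flux = S₀ · cos θ_z = 594 × 0.951476 = 565.2 W/m².

565 W/m²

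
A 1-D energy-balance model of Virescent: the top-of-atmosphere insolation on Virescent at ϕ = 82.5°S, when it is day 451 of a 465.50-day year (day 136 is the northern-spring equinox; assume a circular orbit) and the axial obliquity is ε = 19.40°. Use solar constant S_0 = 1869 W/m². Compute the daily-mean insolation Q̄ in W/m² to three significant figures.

Q̄ ≈ 551 W/m²

Solar longitude: L_s = 360° × (451 − 136)/465.50 = 243.609°.
sin δ = sin 19.40° × sin 243.609° = -0.29754, so δ = -17.310°.
cos h₀ = −tan(-82.5°) tan(-17.310°) = -2.3673 ≤ −1 ⇒ polar day, h₀ = π.
Bracket: h₀ sin ϕ sin δ + cos ϕ cos δ sin h₀ = 3.1416×-0.99144×-0.29754 + 0.13053×0.95471×0.00000 = 0.926750 + 0.000000 = 0.926750.
Q̄ = (S_0/π) × [bracket] = (1869/π) × 0.926750 = 551.3 W/m².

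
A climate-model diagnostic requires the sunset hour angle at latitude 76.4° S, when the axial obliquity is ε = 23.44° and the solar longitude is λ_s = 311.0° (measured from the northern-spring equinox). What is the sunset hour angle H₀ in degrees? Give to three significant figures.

Solar declination: sin δ = sin ε · sin λ_s = sin 23.44° × sin 311.0° = -0.30021, so δ = -17.471°.
Sunrise equation: cos H₀ = −tan φ · tan δ = -1.3009 ≤ −1, so the Sun never sets (polar day) and H₀ = π.

H₀ = 180°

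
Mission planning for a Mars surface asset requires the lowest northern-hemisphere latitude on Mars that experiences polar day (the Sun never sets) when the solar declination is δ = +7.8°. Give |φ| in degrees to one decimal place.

|φ| = 82.2°

Polar day requires cos H₀ = −tan φ tan δ ≤ −1, i.e. tan φ tan δ ≥ 1.
The boundary is |tan φ| · |tan δ| = 1, so |φ| = 90° − |δ| = 90° − 7.8° = 82.2° in the northern hemisphere.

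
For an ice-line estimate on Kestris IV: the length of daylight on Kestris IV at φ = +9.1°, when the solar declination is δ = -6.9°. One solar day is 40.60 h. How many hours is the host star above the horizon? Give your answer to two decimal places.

20.05 h

cos H₀ = −tan φ · tan δ = −tan(+9.1°) × tan(-6.900°) = 0.0194, so H₀ = 1.5514 rad = 88.89°.
Daylight = 2H₀/(2π) × 40.60 h = (1.5514/π) × 40.60 = 20.05 h.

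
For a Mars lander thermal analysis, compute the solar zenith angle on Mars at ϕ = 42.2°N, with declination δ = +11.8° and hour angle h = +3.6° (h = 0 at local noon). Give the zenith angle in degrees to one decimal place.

cos θ_z = sin ϕ sin δ + cos ϕ cos δ cos h = 0.137364 + 0.723719 = 0.861083.
θ_z = arccos(0.861083) = 30.6°.

θ_z = 30.6°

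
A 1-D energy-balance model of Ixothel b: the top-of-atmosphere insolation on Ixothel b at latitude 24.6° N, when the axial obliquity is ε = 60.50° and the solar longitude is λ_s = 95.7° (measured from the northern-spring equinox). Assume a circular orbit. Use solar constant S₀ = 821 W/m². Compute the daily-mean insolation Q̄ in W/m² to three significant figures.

Q̄ ≈ 307 W/m²

Solar declination: sin δ = sin ε · sin λ_s = sin 60.50° × sin 95.7° = 0.86605, so δ = +60.003°.
cos H₀ = −tan(+24.6°) tan(+60.003°) = -0.7931, H₀ = 2.4867 rad.
Bracket: H₀ sin φ sin δ + cos φ cos δ sin H₀ = 2.4867×0.41628×0.86605 + 0.90924×0.49995×0.60910 = 0.896503 + 0.276881 = 1.173384.
Q̄ = (S₀/π) × [bracket] = (821/π) × 1.173384 = 306.6 W/m².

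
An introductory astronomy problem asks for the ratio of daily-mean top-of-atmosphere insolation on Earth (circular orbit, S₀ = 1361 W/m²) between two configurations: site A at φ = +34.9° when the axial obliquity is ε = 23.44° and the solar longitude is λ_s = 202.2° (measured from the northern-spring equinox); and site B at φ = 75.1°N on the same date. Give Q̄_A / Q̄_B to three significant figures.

Q̄_A / Q̄_B ≈ 9.89

— Configuration A (φ=+34.9°):
Solar declination: sin δ = sin ε · sin λ_s = sin 23.44° × sin 202.2° = -0.15030, so δ = -8.644°.
cos H₀ = −tan(+34.9°) tan(-8.644°) = 0.1061, H₀ = 1.4645 rad.
Bracket: H₀ sin φ sin δ + cos φ cos δ sin H₀ = 1.4645×0.57215×-0.15030 + 0.82015×0.98864×0.99436 = -0.125938 + 0.806260 = 0.680322.
Q̄ = (S₀/π) × [bracket] = (1361/π) × 0.680322 = 294.73 W/m².
— Configuration B (φ=+75.1°):
cos H₀ = −tan(+75.1°) tan(-8.644°) = 0.5714, H₀ = 0.9626 rad.
Bracket: H₀ sin φ sin δ + cos φ cos δ sin H₀ = 0.9626×0.96638×-0.15030 + 0.25713×0.98864×0.82070 = -0.139815 + 0.208629 = 0.068814.
Q̄ = (S₀/π) × [bracket] = (1361/π) × 0.068814 = 29.812 W/m².
Ratio Q̄_A / Q̄_B = 294.73 / 29.812 = 9.886.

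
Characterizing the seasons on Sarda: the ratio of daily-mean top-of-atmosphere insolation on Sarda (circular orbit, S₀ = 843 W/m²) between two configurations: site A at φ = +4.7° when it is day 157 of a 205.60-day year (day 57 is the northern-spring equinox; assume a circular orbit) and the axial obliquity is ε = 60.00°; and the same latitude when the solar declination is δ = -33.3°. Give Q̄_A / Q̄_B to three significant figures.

Q̄_A / Q̄_B ≈ 1.31

— Configuration A (φ=+4.7°):
Solar longitude: λ_s = 360° × (157 − 57)/205.60 = 175.097°.
sin δ = sin 60.00° × sin 175.097° = 0.07401, so δ = +4.245°.
cos H₀ = −tan(+4.7°) tan(+4.245°) = -0.0061, H₀ = 1.5769 rad.
Bracket: H₀ sin φ sin δ + cos φ cos δ sin H₀ = 1.5769×0.08194×0.07401 + 0.99664×0.99726×0.99998 = 0.009563 + 0.993889 = 1.003452.
Q̄ = (S₀/π) × [bracket] = (843/π) × 1.003452 = 269.26 W/m².
— Configuration B (φ=+4.7°):
cos H₀ = −tan(+4.7°) tan(-33.300°) = 0.0540, H₀ = 1.5168 rad.
Bracket: H₀ sin φ sin δ + cos φ cos δ sin H₀ = 1.5168×0.08194×-0.54902 + 0.99664×0.83581×0.99854 = -0.068236 + 0.831785 = 0.763549.
Q̄ = (S₀/π) × [bracket] = (843/π) × 0.763549 = 204.89 W/m².
Ratio Q̄_A / Q̄_B = 269.26 / 204.89 = 1.314.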